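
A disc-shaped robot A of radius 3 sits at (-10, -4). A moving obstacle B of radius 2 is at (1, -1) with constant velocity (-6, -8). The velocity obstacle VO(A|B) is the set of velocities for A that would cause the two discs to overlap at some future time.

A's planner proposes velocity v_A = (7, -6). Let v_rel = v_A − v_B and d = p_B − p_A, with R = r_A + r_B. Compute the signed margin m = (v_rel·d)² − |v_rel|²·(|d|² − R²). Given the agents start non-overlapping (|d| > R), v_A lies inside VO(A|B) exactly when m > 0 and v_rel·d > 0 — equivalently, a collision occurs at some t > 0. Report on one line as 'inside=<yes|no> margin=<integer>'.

d = (11, 3),  |d|² = 130;  R = 3+2 = 5,  c = 130−5² = 105
v_rel = (13, 2),  |v_rel|² = 173;  v_rel·d = (13)·(11) + (2)·(3) = 149
173·t² − 298·t + 105 = 0  ⇒  m = 149² − 173·105 = 4036
m = 4036 > 0,  v_rel·d = 149 > 0  ⇒  inside

inside=yes margin=4036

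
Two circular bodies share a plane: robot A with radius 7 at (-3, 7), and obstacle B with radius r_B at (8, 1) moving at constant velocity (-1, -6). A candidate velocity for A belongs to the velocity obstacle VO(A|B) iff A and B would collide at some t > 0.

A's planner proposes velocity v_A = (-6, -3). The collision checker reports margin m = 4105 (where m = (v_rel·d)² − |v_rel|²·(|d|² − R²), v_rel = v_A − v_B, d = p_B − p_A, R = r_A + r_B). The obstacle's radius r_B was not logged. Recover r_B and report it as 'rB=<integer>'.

m = 4105
d = (11, -6);  v_rel = (-5, 3),  |v_rel|² = 34
v_rel×d = (-5)·(-6) − (3)·(11) = -3
since m = R²·34 − (-3)²:  R² = (9 + 4105) / 34 = 121
R = √121 = 11  ⇒  r_B = 11 − 7 = 4

rB=4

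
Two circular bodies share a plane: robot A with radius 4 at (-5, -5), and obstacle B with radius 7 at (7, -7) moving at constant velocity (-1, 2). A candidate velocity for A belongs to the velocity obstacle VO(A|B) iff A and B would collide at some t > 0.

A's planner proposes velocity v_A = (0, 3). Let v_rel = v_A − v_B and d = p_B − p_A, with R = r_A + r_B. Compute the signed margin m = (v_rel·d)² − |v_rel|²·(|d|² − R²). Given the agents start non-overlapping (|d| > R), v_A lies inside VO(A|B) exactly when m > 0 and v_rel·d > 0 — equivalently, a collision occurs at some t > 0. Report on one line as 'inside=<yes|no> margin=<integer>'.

d = (12, -2),  |d|² = 148;  R = 4+7 = 11,  c = 148−11² = 27
v_rel = (1, 1),  |v_rel|² = 2;  v_rel·d = (1)·(12) + (1)·(-2) = 10
2·t² − 20·t + 27 = 0  ⇒  m = 10² − 2·27 = 46
m = 46 > 0,  v_rel·d = 10 > 0  ⇒  inside

inside=yes margin=46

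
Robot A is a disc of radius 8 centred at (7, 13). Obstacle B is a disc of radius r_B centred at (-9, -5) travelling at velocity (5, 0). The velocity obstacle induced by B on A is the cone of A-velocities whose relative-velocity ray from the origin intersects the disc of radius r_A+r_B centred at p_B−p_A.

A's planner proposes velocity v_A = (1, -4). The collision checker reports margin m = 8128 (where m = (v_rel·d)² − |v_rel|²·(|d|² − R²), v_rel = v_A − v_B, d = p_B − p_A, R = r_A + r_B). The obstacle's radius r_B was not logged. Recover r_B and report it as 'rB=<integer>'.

m = 8128
d = (-16, -18);  v_rel = (-4, -4),  |v_rel|² = 32
v_rel×d = (-4)·(-18) − (-4)·(-16) = 8
since m = R²·32 − 8²:  R² = (64 + 8128) / 32 = 256
R = √256 = 16  ⇒  r_B = 16 − 8 = 8

rB=8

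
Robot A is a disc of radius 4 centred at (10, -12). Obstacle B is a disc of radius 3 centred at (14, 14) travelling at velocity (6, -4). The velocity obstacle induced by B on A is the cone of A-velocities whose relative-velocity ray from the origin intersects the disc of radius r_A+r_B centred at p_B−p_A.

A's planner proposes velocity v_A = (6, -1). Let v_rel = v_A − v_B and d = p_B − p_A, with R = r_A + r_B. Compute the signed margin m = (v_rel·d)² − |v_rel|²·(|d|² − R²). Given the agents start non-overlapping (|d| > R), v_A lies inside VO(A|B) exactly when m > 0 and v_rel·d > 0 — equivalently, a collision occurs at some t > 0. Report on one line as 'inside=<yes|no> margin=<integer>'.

d = (4, 26),  |d|² = 692;  R = 4+3 = 7,  c = 692−7² = 643
v_rel = (0, 3),  |v_rel|² = 9;  v_rel·d = (0)·(4) + (3)·(26) = 78
9·t² − 156·t + 643 = 0  ⇒  m = 78² − 9·643 = 297
m = 297 > 0,  v_rel·d = 78 > 0  ⇒  inside

inside=yes margin=297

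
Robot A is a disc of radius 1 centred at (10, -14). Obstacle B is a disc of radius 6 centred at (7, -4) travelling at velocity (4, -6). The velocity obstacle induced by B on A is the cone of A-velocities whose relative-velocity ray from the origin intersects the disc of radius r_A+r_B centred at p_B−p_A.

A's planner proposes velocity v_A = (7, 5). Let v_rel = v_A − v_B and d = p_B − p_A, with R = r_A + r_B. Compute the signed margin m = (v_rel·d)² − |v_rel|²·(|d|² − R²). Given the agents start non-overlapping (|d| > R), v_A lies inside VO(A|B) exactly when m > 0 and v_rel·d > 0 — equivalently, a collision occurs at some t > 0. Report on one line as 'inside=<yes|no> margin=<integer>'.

d = (-3, 10),  |d|² = 109;  R = 1+6 = 7,  c = 109−7² = 60
v_rel = (3, 11),  |v_rel|² = 130;  v_rel·d = (3)·(-3) + (11)·(10) = 101
130·t² − 202·t + 60 = 0  ⇒  m = 101² − 130·60 = 2401
m = 2401 > 0,  v_rel·d = 101 > 0  ⇒  inside

inside=yes margin=2401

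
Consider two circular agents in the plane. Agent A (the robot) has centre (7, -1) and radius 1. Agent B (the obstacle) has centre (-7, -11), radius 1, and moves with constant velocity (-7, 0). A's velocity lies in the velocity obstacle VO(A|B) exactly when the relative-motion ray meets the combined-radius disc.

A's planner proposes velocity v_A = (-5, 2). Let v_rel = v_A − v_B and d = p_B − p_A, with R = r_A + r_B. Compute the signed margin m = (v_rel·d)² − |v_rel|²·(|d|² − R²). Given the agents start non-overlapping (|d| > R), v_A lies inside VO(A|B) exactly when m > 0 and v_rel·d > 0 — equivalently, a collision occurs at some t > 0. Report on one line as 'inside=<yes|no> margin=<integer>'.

d = (-14, -10),  |d|² = 296;  R = 1+1 = 2,  c = 296−2² = 292
v_rel = (2, 2),  |v_rel|² = 8;  v_rel·d = (2)·(-14) + (2)·(-10) = -48
8·t² + 96·t + 292 = 0  ⇒  m = (-48)² − 8·292 = -32
m = -32 < 0,  v_rel·d = -48 < 0  ⇒  outside

inside=no margin=-32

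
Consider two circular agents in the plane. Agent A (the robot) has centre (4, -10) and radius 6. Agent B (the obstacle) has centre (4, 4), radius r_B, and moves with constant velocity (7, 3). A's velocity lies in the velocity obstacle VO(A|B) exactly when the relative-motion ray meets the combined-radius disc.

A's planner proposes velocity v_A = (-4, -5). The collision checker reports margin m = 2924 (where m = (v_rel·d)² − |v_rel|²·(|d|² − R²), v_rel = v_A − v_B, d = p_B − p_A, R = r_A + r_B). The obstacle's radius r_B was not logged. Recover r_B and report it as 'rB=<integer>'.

m = 2924
d = (0, 14);  v_rel = (-11, -8),  |v_rel|² = 185
v_rel×d = (-11)·(14) − (-8)·(0) = -154
since m = R²·185 − (-154)²:  R² = (23716 + 2924) / 185 = 144
R = √144 = 12  ⇒  r_B = 12 − 6 = 6

rB=6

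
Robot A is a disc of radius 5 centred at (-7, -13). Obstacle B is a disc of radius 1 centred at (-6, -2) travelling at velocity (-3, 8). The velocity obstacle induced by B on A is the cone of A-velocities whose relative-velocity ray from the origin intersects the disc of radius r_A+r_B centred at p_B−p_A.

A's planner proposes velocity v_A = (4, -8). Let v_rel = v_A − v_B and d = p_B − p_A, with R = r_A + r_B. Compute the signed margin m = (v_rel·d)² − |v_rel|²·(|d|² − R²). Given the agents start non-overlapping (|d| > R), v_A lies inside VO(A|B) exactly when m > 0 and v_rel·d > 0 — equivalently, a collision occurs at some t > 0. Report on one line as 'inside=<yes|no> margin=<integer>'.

d = (1, 11),  |d|² = 122;  R = 5+1 = 6,  c = 122−6² = 86
v_rel = (7, -16),  |v_rel|² = 305;  v_rel·d = (7)·(1) + (-16)·(11) = -169
305·t² + 338·t + 86 = 0  ⇒  m = (-169)² − 305·86 = 2331
m = 2331 > 0,  v_rel·d = -169 < 0  ⇒  outside

inside=no margin=2331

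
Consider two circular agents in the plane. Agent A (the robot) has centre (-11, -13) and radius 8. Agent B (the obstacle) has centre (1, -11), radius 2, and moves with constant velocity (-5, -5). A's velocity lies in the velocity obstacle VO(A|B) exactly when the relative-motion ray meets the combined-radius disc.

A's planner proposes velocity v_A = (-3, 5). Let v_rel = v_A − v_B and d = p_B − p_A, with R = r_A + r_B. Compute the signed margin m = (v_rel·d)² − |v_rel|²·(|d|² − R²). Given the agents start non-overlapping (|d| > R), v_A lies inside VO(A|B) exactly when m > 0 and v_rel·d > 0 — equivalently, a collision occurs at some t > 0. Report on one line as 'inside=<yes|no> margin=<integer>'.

d = (12, 2),  |d|² = 148;  R = 8+2 = 10,  c = 148−10² = 48
v_rel = (2, 10),  |v_rel|² = 104;  v_rel·d = (2)·(12) + (10)·(2) = 44
104·t² − 88·t + 48 = 0  ⇒  m = 44² − 104·48 = -3056
m = -3056 < 0,  v_rel·d = 44 > 0  ⇒  outside

inside=no margin=-3056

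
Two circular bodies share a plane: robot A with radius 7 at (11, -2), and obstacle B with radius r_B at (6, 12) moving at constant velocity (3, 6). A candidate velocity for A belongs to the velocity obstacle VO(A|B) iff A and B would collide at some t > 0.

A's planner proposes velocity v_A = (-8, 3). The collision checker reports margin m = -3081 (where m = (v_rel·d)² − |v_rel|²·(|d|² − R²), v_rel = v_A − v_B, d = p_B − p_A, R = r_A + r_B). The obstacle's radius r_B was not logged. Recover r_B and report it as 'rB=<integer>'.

m = -3081
d = (-5, 14);  v_rel = (-11, -3),  |v_rel|² = 130
v_rel×d = (-11)·(14) − (-3)·(-5) = -169
since m = R²·130 − (-169)²:  R² = (28561 + -3081) / 130 = 196
R = √196 = 14  ⇒  r_B = 14 − 7 = 7

rB=7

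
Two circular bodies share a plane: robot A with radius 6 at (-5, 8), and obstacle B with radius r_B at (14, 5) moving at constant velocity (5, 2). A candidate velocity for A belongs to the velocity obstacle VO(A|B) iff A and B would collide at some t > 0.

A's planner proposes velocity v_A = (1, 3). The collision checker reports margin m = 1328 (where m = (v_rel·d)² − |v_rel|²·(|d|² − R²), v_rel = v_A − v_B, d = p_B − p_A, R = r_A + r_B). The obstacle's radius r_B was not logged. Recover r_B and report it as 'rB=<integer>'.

m = 1328
d = (19, -3);  v_rel = (-4, 1),  |v_rel|² = 17
v_rel×d = (-4)·(-3) − (1)·(19) = -7
since m = R²·17 − (-7)²:  R² = (49 + 1328) / 17 = 81
R = √81 = 9  ⇒  r_B = 9 − 6 = 3

rB=3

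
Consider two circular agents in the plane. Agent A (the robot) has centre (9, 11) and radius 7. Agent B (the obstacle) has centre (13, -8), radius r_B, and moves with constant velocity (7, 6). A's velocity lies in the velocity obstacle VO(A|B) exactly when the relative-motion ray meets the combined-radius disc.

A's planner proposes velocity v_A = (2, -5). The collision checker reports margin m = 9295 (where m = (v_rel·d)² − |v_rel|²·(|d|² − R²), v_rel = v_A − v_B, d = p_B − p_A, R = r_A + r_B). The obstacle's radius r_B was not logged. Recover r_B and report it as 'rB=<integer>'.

m = 9295
d = (4, -19);  v_rel = (-5, -11),  |v_rel|² = 146
v_rel×d = (-5)·(-19) − (-11)·(4) = 139
since m = R²·146 − 139²:  R² = (19321 + 9295) / 146 = 196
R = √196 = 14  ⇒  r_B = 14 − 7 = 7

rB=7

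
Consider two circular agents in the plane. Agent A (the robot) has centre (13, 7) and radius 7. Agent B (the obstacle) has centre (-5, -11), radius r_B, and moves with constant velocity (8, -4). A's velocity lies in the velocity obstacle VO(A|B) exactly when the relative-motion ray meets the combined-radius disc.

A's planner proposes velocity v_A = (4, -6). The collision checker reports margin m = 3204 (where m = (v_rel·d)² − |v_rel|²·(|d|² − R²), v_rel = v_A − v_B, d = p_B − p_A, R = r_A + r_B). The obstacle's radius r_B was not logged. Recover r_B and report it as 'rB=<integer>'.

m = 3204
d = (-18, -18);  v_rel = (-4, -2),  |v_rel|² = 20
v_rel×d = (-4)·(-18) − (-2)·(-18) = 36
since m = R²·20 − 36²:  R² = (1296 + 3204) / 20 = 225
R = √225 = 15  ⇒  r_B = 15 − 7 = 8

rB=8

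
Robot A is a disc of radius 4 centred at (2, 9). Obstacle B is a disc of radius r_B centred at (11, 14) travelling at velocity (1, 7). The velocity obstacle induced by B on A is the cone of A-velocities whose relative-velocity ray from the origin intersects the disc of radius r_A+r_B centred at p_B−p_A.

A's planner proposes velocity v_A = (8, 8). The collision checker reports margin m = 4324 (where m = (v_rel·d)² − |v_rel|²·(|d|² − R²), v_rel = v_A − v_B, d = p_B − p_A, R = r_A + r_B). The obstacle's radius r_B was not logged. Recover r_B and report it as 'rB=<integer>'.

m = 4324
d = (9, 5);  v_rel = (7, 1),  |v_rel|² = 50
v_rel×d = (7)·(5) − (1)·(9) = 26
since m = R²·50 − 26²:  R² = (676 + 4324) / 50 = 100
R = √100 = 10  ⇒  r_B = 10 − 4 = 6

rB=6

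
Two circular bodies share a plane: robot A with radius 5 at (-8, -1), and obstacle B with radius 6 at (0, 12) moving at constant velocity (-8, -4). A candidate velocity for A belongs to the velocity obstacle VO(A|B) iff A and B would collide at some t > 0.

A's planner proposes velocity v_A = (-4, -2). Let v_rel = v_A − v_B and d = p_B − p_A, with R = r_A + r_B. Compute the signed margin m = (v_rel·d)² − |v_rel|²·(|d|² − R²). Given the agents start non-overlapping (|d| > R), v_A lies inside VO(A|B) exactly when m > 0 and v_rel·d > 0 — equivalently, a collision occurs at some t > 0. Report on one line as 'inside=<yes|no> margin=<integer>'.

d = (8, 13),  |d|² = 233;  R = 5+6 = 11,  c = 233−11² = 112
v_rel = (4, 2),  |v_rel|² = 20;  v_rel·d = (4)·(8) + (2)·(13) = 58
20·t² − 116·t + 112 = 0  ⇒  m = 58² − 20·112 = 1124
m = 1124 > 0,  v_rel·d = 58 > 0  ⇒  inside

inside=yes margin=1124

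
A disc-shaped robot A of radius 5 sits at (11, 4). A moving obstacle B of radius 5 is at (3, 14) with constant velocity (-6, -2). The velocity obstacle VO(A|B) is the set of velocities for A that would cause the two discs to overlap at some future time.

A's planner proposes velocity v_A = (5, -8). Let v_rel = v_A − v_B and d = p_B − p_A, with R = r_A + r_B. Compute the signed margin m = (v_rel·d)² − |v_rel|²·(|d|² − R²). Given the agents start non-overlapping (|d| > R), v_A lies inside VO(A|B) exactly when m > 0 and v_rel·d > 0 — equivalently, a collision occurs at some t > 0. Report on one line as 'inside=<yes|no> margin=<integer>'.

d = (-8, 10),  |d|² = 164;  R = 5+5 = 10,  c = 164−10² = 64
v_rel = (11, -6),  |v_rel|² = 157;  v_rel·d = (11)·(-8) + (-6)·(10) = -148
157·t² + 296·t + 64 = 0  ⇒  m = (-148)² − 157·64 = 11856
m = 11856 > 0,  v_rel·d = -148 < 0  ⇒  outside

inside=no margin=11856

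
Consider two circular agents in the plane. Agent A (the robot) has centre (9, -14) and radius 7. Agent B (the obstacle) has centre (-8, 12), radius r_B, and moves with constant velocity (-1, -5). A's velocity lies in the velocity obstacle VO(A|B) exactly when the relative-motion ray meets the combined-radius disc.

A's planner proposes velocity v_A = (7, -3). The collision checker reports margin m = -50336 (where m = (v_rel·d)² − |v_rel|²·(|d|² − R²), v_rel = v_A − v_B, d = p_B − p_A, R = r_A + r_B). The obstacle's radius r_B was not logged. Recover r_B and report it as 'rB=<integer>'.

m = -50336
d = (-17, 26);  v_rel = (8, 2),  |v_rel|² = 68
v_rel×d = (8)·(26) − (2)·(-17) = 242
since m = R²·68 − 242²:  R² = (58564 + -50336) / 68 = 121
R = √121 = 11  ⇒  r_B = 11 − 7 = 4

rB=4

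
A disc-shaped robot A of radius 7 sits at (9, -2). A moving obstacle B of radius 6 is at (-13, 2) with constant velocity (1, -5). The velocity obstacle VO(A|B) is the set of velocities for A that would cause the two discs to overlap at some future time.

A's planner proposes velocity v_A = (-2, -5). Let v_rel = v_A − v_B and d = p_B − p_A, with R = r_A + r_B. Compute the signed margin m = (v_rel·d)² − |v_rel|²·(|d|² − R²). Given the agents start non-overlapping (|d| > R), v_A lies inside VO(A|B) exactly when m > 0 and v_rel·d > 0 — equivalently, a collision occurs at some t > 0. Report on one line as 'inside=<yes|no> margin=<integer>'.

d = (-22, 4),  |d|² = 500;  R = 7+6 = 13,  c = 500−13² = 331
v_rel = (-3, 0),  |v_rel|² = 9;  v_rel·d = (-3)·(-22) + (0)·(4) = 66
9·t² − 132·t + 331 = 0  ⇒  m = 66² − 9·331 = 1377
m = 1377 > 0,  v_rel·d = 66 > 0  ⇒  inside

inside=yes margin=1377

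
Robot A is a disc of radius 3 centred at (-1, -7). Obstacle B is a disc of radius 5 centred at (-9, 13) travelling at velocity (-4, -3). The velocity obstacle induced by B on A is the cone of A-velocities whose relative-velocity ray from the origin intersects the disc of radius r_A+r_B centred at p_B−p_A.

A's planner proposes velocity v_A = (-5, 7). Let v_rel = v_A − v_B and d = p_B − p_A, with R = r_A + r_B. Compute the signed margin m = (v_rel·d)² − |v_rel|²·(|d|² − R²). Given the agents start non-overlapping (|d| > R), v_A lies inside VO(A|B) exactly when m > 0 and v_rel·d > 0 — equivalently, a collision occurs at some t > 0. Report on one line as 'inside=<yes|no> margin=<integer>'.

d = (-8, 20),  |d|² = 464;  R = 3+5 = 8,  c = 464−8² = 400
v_rel = (-1, 10),  |v_rel|² = 101;  v_rel·d = (-1)·(-8) + (10)·(20) = 208
101·t² − 416·t + 400 = 0  ⇒  m = 208² − 101·400 = 2864
m = 2864 > 0,  v_rel·d = 208 > 0  ⇒  inside

inside=yes margin=2864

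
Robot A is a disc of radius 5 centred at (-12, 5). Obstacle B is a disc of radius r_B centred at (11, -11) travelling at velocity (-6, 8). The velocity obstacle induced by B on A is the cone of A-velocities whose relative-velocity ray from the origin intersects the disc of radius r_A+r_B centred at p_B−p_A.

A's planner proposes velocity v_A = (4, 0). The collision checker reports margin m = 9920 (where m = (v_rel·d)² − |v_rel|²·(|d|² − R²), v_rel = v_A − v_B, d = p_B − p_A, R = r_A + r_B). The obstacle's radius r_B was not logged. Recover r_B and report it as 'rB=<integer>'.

m = 9920
d = (23, -16);  v_rel = (10, -8),  |v_rel|² = 164
v_rel×d = (10)·(-16) − (-8)·(23) = 24
since m = R²·164 − 24²:  R² = (576 + 9920) / 164 = 64
R = √64 = 8  ⇒  r_B = 8 − 5 = 3

rB=3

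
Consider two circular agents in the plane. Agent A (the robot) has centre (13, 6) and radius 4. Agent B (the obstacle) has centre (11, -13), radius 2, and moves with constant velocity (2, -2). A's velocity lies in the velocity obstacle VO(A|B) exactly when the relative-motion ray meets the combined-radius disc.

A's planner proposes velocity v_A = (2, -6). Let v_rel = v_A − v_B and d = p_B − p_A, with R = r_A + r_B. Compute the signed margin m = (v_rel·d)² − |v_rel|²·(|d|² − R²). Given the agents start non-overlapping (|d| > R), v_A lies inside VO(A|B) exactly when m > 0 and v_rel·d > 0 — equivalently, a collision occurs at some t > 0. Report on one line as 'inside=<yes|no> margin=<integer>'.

d = (-2, -19),  |d|² = 365;  R = 4+2 = 6,  c = 365−6² = 329
v_rel = (0, -4),  |v_rel|² = 16;  v_rel·d = (0)·(-2) + (-4)·(-19) = 76
16·t² − 152·t + 329 = 0  ⇒  m = 76² − 16·329 = 512
m = 512 > 0,  v_rel·d = 76 > 0  ⇒  inside

inside=yes margin=512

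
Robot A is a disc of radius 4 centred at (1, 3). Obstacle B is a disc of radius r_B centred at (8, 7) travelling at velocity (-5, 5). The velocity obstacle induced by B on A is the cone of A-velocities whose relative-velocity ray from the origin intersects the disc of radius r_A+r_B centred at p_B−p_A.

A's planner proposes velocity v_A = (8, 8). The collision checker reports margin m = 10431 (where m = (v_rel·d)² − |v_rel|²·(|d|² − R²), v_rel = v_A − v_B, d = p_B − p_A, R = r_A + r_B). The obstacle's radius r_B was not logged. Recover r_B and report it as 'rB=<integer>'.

m = 10431
d = (7, 4);  v_rel = (13, 3),  |v_rel|² = 178
v_rel×d = (13)·(4) − (3)·(7) = 31
since m = R²·178 − 31²:  R² = (961 + 10431) / 178 = 64
R = √64 = 8  ⇒  r_B = 8 − 4 = 4

rB=4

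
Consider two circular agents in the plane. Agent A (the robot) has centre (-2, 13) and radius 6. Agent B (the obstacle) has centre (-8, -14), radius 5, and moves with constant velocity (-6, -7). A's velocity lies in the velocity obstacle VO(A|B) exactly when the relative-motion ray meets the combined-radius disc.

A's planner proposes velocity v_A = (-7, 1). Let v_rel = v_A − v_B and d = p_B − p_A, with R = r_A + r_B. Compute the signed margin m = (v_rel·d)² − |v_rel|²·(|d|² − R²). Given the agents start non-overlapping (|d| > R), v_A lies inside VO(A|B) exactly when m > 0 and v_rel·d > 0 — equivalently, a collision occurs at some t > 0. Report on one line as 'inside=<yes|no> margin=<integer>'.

d = (-6, -27),  |d|² = 765;  R = 6+5 = 11,  c = 765−11² = 644
v_rel = (-1, 8),  |v_rel|² = 65;  v_rel·d = (-1)·(-6) + (8)·(-27) = -210
65·t² + 420·t + 644 = 0  ⇒  m = (-210)² − 65·644 = 2240
m = 2240 > 0,  v_rel·d = -210 < 0  ⇒  outside

inside=no margin=2240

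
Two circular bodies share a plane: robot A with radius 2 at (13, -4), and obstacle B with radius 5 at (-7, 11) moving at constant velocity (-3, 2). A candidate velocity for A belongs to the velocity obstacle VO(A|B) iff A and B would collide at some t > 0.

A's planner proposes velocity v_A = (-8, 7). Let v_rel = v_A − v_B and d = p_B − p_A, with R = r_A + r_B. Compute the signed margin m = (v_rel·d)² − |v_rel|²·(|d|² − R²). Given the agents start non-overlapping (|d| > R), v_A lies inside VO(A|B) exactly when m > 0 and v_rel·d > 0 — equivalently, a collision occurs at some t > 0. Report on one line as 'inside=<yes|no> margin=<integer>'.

d = (-20, 15),  |d|² = 625;  R = 2+5 = 7,  c = 625−7² = 576
v_rel = (-5, 5),  |v_rel|² = 50;  v_rel·d = (-5)·(-20) + (5)·(15) = 175
50·t² − 350·t + 576 = 0  ⇒  m = 175² − 50·576 = 1825
m = 1825 > 0,  v_rel·d = 175 > 0  ⇒  inside

inside=yes margin=1825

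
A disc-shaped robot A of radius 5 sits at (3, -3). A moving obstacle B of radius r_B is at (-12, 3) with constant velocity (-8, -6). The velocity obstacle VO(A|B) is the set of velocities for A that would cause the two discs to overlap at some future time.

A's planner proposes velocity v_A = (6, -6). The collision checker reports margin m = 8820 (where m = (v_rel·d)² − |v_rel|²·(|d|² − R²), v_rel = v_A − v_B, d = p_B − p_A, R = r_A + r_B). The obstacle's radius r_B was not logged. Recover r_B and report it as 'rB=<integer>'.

m = 8820
d = (-15, 6);  v_rel = (14, 0),  |v_rel|² = 196
v_rel×d = (14)·(6) − (0)·(-15) = 84
since m = R²·196 − 84²:  R² = (7056 + 8820) / 196 = 81
R = √81 = 9  ⇒  r_B = 9 − 5 = 4

rB=4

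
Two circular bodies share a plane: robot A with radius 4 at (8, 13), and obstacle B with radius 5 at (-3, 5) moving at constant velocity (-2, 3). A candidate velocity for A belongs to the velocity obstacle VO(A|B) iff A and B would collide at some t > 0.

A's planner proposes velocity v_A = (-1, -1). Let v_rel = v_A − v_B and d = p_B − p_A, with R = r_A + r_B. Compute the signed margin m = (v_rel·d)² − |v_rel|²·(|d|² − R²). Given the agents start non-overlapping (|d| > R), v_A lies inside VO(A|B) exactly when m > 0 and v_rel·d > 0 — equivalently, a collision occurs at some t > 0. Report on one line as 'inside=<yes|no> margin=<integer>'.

d = (-11, -8),  |d|² = 185;  R = 4+5 = 9,  c = 185−9² = 104
v_rel = (1, -4),  |v_rel|² = 17;  v_rel·d = (1)·(-11) + (-4)·(-8) = 21
17·t² − 42·t + 104 = 0  ⇒  m = 21² − 17·104 = -1327
m = -1327 < 0,  v_rel·d = 21 > 0  ⇒  outside

inside=no margin=-1327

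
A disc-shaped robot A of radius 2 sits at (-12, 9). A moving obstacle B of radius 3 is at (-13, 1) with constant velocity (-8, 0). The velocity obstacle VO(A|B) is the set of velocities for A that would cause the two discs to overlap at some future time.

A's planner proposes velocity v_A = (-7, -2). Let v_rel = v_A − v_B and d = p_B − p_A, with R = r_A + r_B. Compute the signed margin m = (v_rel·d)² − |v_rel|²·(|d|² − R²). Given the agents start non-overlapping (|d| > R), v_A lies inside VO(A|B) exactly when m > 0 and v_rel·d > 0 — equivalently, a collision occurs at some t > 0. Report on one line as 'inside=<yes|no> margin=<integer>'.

d = (-1, -8),  |d|² = 65;  R = 2+3 = 5,  c = 65−5² = 40
v_rel = (1, -2),  |v_rel|² = 5;  v_rel·d = (1)·(-1) + (-2)·(-8) = 15
5·t² − 30·t + 40 = 0  ⇒  m = 15² − 5·40 = 25
m = 25 > 0,  v_rel·d = 15 > 0  ⇒  inside

inside=yes margin=25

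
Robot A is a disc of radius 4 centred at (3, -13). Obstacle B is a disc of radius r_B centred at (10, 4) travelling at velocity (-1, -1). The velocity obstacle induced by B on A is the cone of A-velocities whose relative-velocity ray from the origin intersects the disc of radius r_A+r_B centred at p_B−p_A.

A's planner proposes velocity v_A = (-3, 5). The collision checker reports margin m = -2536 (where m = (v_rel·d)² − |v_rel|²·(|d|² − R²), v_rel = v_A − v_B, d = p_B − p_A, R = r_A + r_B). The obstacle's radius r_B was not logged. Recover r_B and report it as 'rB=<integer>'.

m = -2536
d = (7, 17);  v_rel = (-2, 6),  |v_rel|² = 40
v_rel×d = (-2)·(17) − (6)·(7) = -76
since m = R²·40 − (-76)²:  R² = (5776 + -2536) / 40 = 81
R = √81 = 9  ⇒  r_B = 9 − 4 = 5

rB=5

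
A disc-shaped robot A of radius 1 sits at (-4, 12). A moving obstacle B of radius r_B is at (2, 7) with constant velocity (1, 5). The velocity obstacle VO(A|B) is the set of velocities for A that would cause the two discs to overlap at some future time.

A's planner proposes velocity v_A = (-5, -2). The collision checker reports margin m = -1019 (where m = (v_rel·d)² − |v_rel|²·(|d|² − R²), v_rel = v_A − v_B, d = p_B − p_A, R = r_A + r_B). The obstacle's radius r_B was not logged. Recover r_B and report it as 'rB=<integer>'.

m = -1019
d = (6, -5);  v_rel = (-6, -7),  |v_rel|² = 85
v_rel×d = (-6)·(-5) − (-7)·(6) = 72
since m = R²·85 − 72²:  R² = (5184 + -1019) / 85 = 49
R = √49 = 7  ⇒  r_B = 7 − 1 = 6

rB=6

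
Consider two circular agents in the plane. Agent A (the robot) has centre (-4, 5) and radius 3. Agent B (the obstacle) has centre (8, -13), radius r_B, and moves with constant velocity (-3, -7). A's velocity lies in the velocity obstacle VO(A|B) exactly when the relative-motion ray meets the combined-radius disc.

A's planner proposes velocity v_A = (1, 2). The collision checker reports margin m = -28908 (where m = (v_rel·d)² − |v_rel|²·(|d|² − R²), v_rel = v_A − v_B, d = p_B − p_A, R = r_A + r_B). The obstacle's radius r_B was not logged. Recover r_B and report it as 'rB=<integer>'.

m = -28908
d = (12, -18);  v_rel = (4, 9),  |v_rel|² = 97
v_rel×d = (4)·(-18) − (9)·(12) = -180
since m = R²·97 − (-180)²:  R² = (32400 + -28908) / 97 = 36
R = √36 = 6  ⇒  r_B = 6 − 3 = 3

rB=3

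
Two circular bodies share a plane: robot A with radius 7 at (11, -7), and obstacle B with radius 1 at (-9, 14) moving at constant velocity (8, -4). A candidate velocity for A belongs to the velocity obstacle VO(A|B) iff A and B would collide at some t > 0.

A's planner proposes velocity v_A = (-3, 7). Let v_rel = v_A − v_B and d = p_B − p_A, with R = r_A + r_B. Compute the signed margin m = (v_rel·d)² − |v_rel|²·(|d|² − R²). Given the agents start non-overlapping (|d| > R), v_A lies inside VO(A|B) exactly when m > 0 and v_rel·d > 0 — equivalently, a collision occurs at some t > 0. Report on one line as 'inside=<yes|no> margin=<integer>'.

d = (-20, 21),  |d|² = 841;  R = 7+1 = 8,  c = 841−8² = 777
v_rel = (-11, 11),  |v_rel|² = 242;  v_rel·d = (-11)·(-20) + (11)·(21) = 451
242·t² − 902·t + 777 = 0  ⇒  m = 451² − 242·777 = 15367
m = 15367 > 0,  v_rel·d = 451 > 0  ⇒  inside

inside=yes margin=15367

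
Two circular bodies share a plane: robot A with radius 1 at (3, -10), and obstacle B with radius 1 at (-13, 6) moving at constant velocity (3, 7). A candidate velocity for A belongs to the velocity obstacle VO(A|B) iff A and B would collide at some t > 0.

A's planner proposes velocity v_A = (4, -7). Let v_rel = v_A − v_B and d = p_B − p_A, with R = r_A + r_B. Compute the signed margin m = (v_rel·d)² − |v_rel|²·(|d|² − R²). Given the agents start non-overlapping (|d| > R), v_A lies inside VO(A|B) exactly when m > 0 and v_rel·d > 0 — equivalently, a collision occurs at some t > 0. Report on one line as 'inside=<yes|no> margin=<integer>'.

d = (-16, 16),  |d|² = 512;  R = 1+1 = 2,  c = 512−2² = 508
v_rel = (1, -14),  |v_rel|² = 197;  v_rel·d = (1)·(-16) + (-14)·(16) = -240
197·t² + 480·t + 508 = 0  ⇒  m = (-240)² − 197·508 = -42476
m = -42476 < 0,  v_rel·d = -240 < 0  ⇒  outside

inside=no margin=-42476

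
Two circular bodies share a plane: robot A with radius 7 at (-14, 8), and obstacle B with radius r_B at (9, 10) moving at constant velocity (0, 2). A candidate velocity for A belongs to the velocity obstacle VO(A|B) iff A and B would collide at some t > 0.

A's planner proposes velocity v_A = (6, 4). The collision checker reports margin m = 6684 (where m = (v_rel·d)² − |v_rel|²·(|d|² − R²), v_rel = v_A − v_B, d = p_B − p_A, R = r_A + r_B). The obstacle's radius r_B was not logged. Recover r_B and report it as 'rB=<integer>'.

m = 6684
d = (23, 2);  v_rel = (6, 2),  |v_rel|² = 40
v_rel×d = (6)·(2) − (2)·(23) = -34
since m = R²·40 − (-34)²:  R² = (1156 + 6684) / 40 = 196
R = √196 = 14  ⇒  r_B = 14 − 7 = 7

rB=7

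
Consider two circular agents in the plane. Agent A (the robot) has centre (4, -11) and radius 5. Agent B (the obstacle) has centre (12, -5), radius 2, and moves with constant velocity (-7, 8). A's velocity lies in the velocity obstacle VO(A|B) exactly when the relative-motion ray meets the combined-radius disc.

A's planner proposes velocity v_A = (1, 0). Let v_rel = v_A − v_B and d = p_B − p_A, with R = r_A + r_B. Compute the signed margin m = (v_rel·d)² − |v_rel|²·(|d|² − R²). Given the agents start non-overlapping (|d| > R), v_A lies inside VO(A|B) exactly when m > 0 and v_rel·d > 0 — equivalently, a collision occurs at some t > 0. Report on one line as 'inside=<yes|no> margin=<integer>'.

d = (8, 6),  |d|² = 100;  R = 5+2 = 7,  c = 100−7² = 51
v_rel = (8, -8),  |v_rel|² = 128;  v_rel·d = (8)·(8) + (-8)·(6) = 16
128·t² − 32·t + 51 = 0  ⇒  m = 16² − 128·51 = -6272
m = -6272 < 0,  v_rel·d = 16 > 0  ⇒  outside

inside=no margin=-6272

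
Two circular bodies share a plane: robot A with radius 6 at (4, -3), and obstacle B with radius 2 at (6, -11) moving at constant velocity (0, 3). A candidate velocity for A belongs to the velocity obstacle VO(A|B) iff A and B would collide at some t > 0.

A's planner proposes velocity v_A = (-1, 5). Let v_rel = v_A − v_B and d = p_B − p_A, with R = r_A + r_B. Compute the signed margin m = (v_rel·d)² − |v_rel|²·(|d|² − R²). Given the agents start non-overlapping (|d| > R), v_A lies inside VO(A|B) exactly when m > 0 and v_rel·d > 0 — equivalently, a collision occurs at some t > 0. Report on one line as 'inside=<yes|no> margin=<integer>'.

d = (2, -8),  |d|² = 68;  R = 6+2 = 8,  c = 68−8² = 4
v_rel = (-1, 2),  |v_rel|² = 5;  v_rel·d = (-1)·(2) + (2)·(-8) = -18
5·t² + 36·t + 4 = 0  ⇒  m = (-18)² − 5·4 = 304
m = 304 > 0,  v_rel·d = -18 < 0  ⇒  outside

inside=no margin=304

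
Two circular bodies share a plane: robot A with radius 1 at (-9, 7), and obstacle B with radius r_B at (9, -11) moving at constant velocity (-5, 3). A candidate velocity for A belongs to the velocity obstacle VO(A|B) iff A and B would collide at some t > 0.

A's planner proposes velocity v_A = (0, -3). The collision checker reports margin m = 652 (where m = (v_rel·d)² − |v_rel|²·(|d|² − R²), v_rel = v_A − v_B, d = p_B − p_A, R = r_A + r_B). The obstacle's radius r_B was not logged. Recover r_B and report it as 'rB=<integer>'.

m = 652
d = (18, -18);  v_rel = (5, -6),  |v_rel|² = 61
v_rel×d = (5)·(-18) − (-6)·(18) = 18
since m = R²·61 − 18²:  R² = (324 + 652) / 61 = 16
R = √16 = 4  ⇒  r_B = 4 − 1 = 3

rB=3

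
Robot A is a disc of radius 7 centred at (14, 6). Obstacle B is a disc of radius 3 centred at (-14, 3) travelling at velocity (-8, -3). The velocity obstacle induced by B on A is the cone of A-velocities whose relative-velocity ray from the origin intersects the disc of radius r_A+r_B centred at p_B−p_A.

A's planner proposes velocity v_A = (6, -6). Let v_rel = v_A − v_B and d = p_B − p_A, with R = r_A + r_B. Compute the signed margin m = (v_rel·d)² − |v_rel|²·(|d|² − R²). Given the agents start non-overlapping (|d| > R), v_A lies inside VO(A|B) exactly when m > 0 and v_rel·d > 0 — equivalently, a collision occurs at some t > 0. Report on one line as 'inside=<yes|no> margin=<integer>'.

d = (-28, -3),  |d|² = 793;  R = 7+3 = 10,  c = 793−10² = 693
v_rel = (14, -3),  |v_rel|² = 205;  v_rel·d = (14)·(-28) + (-3)·(-3) = -383
205·t² + 766·t + 693 = 0  ⇒  m = (-383)² − 205·693 = 4624
m = 4624 > 0,  v_rel·d = -383 < 0  ⇒  outside

inside=no margin=4624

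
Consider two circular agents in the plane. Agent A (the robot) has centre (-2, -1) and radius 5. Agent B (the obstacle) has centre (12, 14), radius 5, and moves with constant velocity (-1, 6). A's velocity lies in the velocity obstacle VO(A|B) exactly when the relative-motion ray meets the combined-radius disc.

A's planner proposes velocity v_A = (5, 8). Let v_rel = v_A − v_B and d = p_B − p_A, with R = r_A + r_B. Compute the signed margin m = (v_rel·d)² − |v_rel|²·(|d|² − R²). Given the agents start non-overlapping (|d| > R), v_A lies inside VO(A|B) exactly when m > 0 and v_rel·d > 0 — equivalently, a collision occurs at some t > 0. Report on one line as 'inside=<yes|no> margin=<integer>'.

d = (14, 15),  |d|² = 421;  R = 5+5 = 10,  c = 421−10² = 321
v_rel = (6, 2),  |v_rel|² = 40;  v_rel·d = (6)·(14) + (2)·(15) = 114
40·t² − 228·t + 321 = 0  ⇒  m = 114² − 40·321 = 156
m = 156 > 0,  v_rel·d = 114 > 0  ⇒  inside

inside=yes margin=156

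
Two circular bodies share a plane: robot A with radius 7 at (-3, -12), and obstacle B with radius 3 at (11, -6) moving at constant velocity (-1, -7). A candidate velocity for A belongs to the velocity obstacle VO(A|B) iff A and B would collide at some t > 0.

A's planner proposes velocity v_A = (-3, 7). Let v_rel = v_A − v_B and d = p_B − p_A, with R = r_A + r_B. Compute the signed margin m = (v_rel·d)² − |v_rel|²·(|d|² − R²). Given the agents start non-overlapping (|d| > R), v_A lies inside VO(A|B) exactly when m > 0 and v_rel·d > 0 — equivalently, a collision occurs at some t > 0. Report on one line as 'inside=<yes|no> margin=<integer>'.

d = (14, 6),  |d|² = 232;  R = 7+3 = 10,  c = 232−10² = 132
v_rel = (-2, 14),  |v_rel|² = 200;  v_rel·d = (-2)·(14) + (14)·(6) = 56
200·t² − 112·t + 132 = 0  ⇒  m = 56² − 200·132 = -23264
m = -23264 < 0,  v_rel·d = 56 > 0  ⇒  outside

inside=no margin=-23264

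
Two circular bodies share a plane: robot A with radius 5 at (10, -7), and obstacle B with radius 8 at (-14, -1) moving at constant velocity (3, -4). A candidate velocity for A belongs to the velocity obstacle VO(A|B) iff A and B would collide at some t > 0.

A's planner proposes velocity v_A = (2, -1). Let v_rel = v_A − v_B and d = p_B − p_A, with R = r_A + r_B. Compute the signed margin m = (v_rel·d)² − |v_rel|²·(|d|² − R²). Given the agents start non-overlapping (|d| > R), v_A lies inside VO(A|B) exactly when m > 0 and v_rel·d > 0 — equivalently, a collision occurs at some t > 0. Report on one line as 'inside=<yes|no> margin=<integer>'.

d = (-24, 6),  |d|² = 612;  R = 5+8 = 13,  c = 612−13² = 443
v_rel = (-1, 3),  |v_rel|² = 10;  v_rel·d = (-1)·(-24) + (3)·(6) = 42
10·t² − 84·t + 443 = 0  ⇒  m = 42² − 10·443 = -2666
m = -2666 < 0,  v_rel·d = 42 > 0  ⇒  outside

inside=no margin=-2666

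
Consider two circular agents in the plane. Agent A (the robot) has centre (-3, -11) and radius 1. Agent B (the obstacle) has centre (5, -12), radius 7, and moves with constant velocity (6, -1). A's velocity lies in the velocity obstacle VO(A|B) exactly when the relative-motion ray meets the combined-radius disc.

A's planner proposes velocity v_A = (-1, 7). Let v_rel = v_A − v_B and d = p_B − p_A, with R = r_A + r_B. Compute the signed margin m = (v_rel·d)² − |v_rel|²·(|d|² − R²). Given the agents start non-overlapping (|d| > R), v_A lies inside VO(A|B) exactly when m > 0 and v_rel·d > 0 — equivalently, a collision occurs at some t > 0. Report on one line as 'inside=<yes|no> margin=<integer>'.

d = (8, -1),  |d|² = 65;  R = 1+7 = 8,  c = 65−8² = 1
v_rel = (-7, 8),  |v_rel|² = 113;  v_rel·d = (-7)·(8) + (8)·(-1) = -64
113·t² + 128·t + 1 = 0  ⇒  m = (-64)² − 113·1 = 3983
m = 3983 > 0,  v_rel·d = -64 < 0  ⇒  outside

inside=no margin=3983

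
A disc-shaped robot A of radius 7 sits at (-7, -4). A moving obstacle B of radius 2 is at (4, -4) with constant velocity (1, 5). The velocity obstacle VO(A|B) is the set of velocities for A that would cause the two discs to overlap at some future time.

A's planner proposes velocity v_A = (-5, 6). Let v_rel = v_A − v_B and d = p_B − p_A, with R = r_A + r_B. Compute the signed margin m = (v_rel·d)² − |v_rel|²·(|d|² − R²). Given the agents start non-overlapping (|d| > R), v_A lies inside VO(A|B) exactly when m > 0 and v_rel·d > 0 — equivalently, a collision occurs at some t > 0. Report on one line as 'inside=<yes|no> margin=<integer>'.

d = (11, 0),  |d|² = 121;  R = 7+2 = 9,  c = 121−9² = 40
v_rel = (-6, 1),  |v_rel|² = 37;  v_rel·d = (-6)·(11) + (1)·(0) = -66
37·t² + 132·t + 40 = 0  ⇒  m = (-66)² − 37·40 = 2876
m = 2876 > 0,  v_rel·d = -66 < 0  ⇒  outside

inside=no margin=2876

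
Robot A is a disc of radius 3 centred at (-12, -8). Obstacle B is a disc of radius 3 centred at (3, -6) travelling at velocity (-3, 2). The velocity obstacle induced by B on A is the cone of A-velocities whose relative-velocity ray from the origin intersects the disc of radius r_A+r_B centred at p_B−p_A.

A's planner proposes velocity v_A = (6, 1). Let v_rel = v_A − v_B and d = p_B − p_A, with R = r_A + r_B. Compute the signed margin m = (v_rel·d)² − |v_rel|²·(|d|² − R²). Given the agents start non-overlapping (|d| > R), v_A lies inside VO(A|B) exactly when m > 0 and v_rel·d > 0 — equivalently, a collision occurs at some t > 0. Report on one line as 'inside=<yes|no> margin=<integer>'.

d = (15, 2),  |d|² = 229;  R = 3+3 = 6,  c = 229−6² = 193
v_rel = (9, -1),  |v_rel|² = 82;  v_rel·d = (9)·(15) + (-1)·(2) = 133
82·t² − 266·t + 193 = 0  ⇒  m = 133² − 82·193 = 1863
m = 1863 > 0,  v_rel·d = 133 > 0  ⇒  inside

inside=yes margin=1863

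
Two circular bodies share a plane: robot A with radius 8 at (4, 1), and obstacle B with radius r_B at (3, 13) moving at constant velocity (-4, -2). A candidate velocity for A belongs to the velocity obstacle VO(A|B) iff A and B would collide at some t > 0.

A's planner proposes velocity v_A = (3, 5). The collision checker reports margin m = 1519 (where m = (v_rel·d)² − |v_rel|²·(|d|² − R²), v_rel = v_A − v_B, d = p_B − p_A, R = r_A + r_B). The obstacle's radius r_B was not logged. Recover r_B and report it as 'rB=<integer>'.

m = 1519
d = (-1, 12);  v_rel = (7, 7),  |v_rel|² = 98
v_rel×d = (7)·(12) − (7)·(-1) = 91
since m = R²·98 − 91²:  R² = (8281 + 1519) / 98 = 100
R = √100 = 10  ⇒  r_B = 10 − 8 = 2

rB=2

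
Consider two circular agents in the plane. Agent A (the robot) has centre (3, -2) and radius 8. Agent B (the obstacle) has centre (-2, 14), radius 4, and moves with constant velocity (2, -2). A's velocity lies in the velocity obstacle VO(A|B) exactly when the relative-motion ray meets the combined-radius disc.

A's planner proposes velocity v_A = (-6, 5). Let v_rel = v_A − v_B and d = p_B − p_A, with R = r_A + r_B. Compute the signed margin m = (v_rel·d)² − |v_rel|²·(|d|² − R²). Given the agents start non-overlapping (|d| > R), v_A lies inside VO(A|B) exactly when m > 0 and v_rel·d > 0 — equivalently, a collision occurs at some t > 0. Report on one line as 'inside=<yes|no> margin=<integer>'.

d = (-5, 16),  |d|² = 281;  R = 8+4 = 12,  c = 281−12² = 137
v_rel = (-8, 7),  |v_rel|² = 113;  v_rel·d = (-8)·(-5) + (7)·(16) = 152
113·t² − 304·t + 137 = 0  ⇒  m = 152² − 113·137 = 7623
m = 7623 > 0,  v_rel·d = 152 > 0  ⇒  inside

inside=yes margin=7623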